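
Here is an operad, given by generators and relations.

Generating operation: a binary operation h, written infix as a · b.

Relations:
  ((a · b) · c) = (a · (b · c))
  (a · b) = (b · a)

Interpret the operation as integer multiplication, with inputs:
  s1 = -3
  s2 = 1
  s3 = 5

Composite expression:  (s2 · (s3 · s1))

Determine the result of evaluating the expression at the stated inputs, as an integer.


-15


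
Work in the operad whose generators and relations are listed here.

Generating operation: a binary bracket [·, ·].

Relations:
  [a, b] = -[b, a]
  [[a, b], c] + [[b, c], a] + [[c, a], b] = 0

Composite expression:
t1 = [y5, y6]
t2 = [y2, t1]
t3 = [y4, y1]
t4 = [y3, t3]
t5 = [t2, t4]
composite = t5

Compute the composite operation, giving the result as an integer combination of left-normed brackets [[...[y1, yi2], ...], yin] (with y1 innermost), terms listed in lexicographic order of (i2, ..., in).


-[[[[[y1, y4], y3], y2], y5], y6] + [[[[[y1, y4], y3], y2], y6], y5] + [[[[[y1, y4], y3], y5], y6], y2] - [[[[[y1, y4], y3], y6], y5], y2]


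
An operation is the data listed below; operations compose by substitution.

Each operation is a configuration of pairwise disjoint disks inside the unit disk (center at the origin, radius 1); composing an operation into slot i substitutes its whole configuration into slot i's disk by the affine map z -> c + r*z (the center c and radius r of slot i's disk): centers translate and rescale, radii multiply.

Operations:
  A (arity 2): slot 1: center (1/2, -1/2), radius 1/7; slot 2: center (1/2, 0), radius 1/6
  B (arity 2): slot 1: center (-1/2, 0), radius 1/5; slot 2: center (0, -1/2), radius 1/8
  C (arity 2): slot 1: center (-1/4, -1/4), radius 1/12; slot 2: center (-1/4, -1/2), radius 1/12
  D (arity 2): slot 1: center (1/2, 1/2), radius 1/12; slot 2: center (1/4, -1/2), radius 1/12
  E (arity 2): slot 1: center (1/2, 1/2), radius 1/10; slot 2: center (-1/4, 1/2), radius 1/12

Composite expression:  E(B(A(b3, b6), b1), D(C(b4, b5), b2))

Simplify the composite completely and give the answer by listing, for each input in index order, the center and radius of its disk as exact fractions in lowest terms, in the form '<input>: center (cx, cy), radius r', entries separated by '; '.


b1: center (1/2, 9/20), radius 1/80; b2: center (-11/48, 11/24), radius 1/144; b3: center (23/50, 49/100), radius 1/350; b4: center (-121/576, 311/576), radius 1/1728; b5: center (-121/576, 155/288), radius 1/1728; b6: center (23/50, 1/2), radius 1/300

Follow each b-input down from E: c' goes to c + r*c', radius to r*r'.
b3: after 3 affine steps, its disk has center (23/50, 49/100), radius 1/350
b6: after 3 affine steps, its disk has center (23/50, 1/2), radius 1/300
b1: after 2 affine steps, its disk has center (1/2, 9/20), radius 1/80
b4: after 3 affine steps, its disk has center (-121/576, 311/576), radius 1/1728
b5: after 3 affine steps, its disk has center (-121/576, 155/288), radius 1/1728
b2: after 2 affine steps, its disk has center (-11/48, 11/24), radius 1/144


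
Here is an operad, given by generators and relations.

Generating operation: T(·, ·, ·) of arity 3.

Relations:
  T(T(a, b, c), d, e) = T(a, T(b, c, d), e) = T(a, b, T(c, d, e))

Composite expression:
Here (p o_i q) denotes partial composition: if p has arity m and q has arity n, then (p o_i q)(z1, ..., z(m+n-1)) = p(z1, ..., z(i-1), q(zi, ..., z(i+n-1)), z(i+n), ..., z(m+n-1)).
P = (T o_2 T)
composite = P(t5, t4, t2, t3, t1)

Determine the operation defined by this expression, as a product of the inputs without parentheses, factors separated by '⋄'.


Associativity of T dissolves the nesting; only the t-input order survives.
T(t4, t2, t3) collapses to t4 ⋄ t2 ⋄ t3
T(t5, T(t4, t2, t3), t1) collapses to t5 ⋄ t4 ⋄ t2 ⋄ t3 ⋄ t1

t5 ⋄ t4 ⋄ t2 ⋄ t3 ⋄ t1


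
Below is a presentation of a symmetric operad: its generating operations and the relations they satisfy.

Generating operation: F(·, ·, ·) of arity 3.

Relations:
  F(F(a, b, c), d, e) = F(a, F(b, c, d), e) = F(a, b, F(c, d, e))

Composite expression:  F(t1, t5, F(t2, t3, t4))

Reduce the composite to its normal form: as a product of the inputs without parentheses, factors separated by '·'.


t1 · t5 · t2 · t3 · t4

Key point: F is associative — brackets drop, the t-order remains.
F(t2, t3, t4) flattens to t2 · t3 · t4
F(t1, t5, F(t2, t3, t4)) flattens to t1 · t5 · t2 · t3 · t4


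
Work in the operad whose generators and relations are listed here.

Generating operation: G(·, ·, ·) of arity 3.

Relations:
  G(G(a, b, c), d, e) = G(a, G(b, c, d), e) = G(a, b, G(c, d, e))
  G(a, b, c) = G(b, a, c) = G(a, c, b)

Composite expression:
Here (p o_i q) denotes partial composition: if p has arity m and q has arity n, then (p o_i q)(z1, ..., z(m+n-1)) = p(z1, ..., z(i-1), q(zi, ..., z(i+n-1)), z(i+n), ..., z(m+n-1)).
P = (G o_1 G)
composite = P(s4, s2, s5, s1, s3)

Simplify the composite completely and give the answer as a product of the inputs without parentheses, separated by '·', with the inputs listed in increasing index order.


s1 · s2 · s3 · s4 · s5

Both nesting and order wash out for G; what remains is which s's occur.
G(s4, s2, s5) flattens to s4 · s2 · s5
G(G(s4, s2, s5), s1, s3) flattens to s4 · s2 · s5 · s1 · s3
putting the inputs in ascending order: s1 · s2 · s3 · s4 · s5


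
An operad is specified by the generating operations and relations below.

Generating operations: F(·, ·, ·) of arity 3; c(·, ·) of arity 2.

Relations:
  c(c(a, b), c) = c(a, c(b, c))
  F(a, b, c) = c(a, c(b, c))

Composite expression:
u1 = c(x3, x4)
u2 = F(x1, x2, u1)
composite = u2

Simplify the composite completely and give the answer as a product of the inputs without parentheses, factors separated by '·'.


x1 · x2 · x3 · x4

The F-tree's shape is irrelevant; the x-reading-order decides.
c(x3, x4) spells out as x3 · x4
F(x1, x2, c(x3, x4)) spells out as x1 · x2 · x3 · x4


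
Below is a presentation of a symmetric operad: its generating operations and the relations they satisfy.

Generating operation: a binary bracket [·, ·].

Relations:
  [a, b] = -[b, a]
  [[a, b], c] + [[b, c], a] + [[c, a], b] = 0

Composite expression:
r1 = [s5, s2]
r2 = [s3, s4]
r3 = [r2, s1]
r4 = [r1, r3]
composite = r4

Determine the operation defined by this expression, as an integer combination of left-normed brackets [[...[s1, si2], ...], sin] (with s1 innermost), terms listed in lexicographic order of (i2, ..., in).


-[[[[s1, s3], s4], s2], s5] + [[[[s1, s3], s4], s5], s2] + [[[[s1, s4], s3], s2], s5] - [[[[s1, s4], s3], s5], s2]

In the tensor algebra, words opening s1 carry the s1-anchored form.
Composite bracket: [[s5, s2], [[s3, s4], s1]]
Each bracket splits as ab - ba, giving 16 signed words (2^4 = 16).
Coefficients come from the s1-initial words:
  s1s3s4s2s5 (sign -1) contributes -[[[[s1, s3], s4], s2], s5]
  s1s3s4s5s2 (sign +1) contributes +[[[[s1, s3], s4], s5], s2]
  s1s4s3s2s5 (sign +1) contributes +[[[[s1, s4], s3], s2], s5]
  s1s4s3s5s2 (sign -1) contributes -[[[[s1, s4], s3], s5], s2]


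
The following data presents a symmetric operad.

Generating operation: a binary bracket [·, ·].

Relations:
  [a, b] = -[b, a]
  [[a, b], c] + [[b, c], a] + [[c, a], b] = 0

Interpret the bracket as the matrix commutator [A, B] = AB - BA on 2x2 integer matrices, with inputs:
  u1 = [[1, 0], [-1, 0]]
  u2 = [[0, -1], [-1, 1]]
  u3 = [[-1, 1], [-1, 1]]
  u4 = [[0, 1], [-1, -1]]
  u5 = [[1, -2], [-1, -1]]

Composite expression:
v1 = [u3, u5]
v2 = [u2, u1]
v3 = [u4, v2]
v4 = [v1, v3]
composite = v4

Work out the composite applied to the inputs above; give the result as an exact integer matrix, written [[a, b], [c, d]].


[u3, u5] = [[-3, 2], [-4, 3]]
[u2, u1] = [[1, 1], [-2, -1]]
[u4, [u2, u1]] = [[-1, -1], [0, 1]]
[[u3, u5], [u4, [u2, u1]]] = [[-4, 10], [8, 4]]

[[-4, 10], [8, 4]]


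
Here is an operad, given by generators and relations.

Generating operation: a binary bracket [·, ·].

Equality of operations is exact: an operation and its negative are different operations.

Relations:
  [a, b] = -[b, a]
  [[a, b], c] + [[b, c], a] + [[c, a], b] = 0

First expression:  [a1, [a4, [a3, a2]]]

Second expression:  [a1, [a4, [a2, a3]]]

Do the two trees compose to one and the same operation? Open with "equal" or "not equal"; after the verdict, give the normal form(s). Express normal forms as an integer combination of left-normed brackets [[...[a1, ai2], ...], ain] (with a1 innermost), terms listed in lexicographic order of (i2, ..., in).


not equal; first: [[[a1, a2], a3], a4] - [[[a1, a3], a2], a4] - [[[a1, a4], a2], a3] + [[[a1, a4], a3], a2]; second: -[[[a1, a2], a3], a4] + [[[a1, a3], a2], a4] + [[[a1, a4], a2], a3] - [[[a1, a4], a3], a2]

In normal form, the first expression is [[[a1, a2], a3], a4] - [[[a1, a3], a2], a4] - [[[a1, a4], a2], a3] + [[[a1, a4], a3], a2]
In normal form, the second expression is -[[[a1, a2], a3], a4] + [[[a1, a3], a2], a4] + [[[a1, a4], a2], a3] - [[[a1, a4], a3], a2]
Different reductions; not equal.


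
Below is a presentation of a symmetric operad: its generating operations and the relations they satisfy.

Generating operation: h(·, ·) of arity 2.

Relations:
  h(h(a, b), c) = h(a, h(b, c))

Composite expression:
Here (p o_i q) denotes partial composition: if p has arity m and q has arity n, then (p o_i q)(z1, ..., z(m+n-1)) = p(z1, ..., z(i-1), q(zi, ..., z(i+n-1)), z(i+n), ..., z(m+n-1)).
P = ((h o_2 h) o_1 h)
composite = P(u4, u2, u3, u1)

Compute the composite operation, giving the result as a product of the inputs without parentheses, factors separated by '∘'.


u4 ∘ u2 ∘ u3 ∘ u1

Associativity of h dissolves the nesting; only the u-input order survives.
h(u4, u2) unparenthesizes to u4 ∘ u2
h(u3, u1) unparenthesizes to u3 ∘ u1
h(h(u4, u2), h(u3, u1)) unparenthesizes to u4 ∘ u2 ∘ u3 ∘ u1


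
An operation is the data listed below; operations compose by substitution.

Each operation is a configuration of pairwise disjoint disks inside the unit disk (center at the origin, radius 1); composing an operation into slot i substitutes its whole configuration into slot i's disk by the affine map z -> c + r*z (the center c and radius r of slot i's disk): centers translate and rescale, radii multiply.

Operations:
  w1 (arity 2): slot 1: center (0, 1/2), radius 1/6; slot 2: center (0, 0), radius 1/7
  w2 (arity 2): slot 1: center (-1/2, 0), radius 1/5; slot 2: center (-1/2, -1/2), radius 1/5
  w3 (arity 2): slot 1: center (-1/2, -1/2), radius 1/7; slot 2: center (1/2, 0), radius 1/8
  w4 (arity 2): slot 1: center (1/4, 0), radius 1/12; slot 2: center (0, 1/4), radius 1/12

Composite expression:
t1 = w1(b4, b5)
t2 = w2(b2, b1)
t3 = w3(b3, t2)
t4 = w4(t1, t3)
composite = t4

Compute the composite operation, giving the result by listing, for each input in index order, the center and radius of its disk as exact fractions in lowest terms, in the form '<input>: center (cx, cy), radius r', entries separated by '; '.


b1: center (7/192, 47/192), radius 1/480; b2: center (7/192, 1/4), radius 1/480; b3: center (-1/24, 5/24), radius 1/84; b4: center (1/4, 1/24), radius 1/72; b5: center (1/4, 0), radius 1/84


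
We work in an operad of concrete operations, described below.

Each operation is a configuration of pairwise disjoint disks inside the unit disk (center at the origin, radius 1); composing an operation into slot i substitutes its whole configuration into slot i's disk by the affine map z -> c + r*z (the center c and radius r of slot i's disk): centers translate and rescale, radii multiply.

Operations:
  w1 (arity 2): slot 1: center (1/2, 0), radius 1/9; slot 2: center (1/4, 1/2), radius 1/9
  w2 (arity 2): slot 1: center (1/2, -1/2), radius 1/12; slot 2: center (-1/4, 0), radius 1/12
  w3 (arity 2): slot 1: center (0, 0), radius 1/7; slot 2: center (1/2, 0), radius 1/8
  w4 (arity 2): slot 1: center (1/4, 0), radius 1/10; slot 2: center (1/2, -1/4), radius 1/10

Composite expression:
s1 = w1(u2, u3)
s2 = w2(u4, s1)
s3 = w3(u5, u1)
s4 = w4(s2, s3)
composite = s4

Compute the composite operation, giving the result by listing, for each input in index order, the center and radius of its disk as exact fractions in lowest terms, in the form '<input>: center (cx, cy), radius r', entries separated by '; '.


Affine substitution under w4: radii multiply and u-centers shift.
tracing u4 down its 2-map path: center (3/10, -1/20), radius 1/120
tracing u2 down its 3-map path: center (11/48, 0), radius 1/1080
tracing u3 down its 3-map path: center (109/480, 1/240), radius 1/1080
tracing u5 down its 2-map path: center (1/2, -1/4), radius 1/70
tracing u1 down its 2-map path: center (11/20, -1/4), radius 1/80

u1: center (11/20, -1/4), radius 1/80; u2: center (11/48, 0), radius 1/1080; u3: center (109/480, 1/240), radius 1/1080; u4: center (3/10, -1/20), radius 1/120; u5: center (1/2, -1/4), radius 1/70


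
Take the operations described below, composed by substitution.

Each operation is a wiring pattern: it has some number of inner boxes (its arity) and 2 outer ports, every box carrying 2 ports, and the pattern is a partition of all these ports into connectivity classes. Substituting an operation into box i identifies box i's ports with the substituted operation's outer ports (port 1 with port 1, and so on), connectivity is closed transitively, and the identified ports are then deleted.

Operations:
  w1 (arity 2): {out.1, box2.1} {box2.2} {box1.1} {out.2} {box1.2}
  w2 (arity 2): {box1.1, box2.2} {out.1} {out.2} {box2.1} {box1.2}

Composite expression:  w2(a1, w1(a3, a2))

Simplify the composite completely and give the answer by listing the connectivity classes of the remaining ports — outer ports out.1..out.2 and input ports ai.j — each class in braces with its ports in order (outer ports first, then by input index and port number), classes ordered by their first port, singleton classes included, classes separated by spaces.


Two ports join when wires chain via w2-identified ports.
through w1, on inputs (a3, a2): {out.1, a2.1} {out.2} {a2.2} {a3.1} {a3.2} (out.j = stage outer ports)
through w2, on inputs (a1, a3, a2): {out.1} {out.2} {a1.1} {a1.2} {a2.1} {a2.2} {a3.1} {a3.2} (out.j = stage outer ports)

{out.1} {out.2} {a1.1} {a1.2} {a2.1} {a2.2} {a3.1} {a3.2}


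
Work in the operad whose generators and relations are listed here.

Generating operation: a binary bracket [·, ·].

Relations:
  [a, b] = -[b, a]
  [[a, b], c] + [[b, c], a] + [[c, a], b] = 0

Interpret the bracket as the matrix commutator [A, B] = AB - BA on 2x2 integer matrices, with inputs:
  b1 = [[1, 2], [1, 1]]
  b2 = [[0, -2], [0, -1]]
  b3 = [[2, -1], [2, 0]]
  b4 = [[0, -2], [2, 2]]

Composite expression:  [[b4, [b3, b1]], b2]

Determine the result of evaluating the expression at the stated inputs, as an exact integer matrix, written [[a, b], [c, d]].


[[-48, 44], [-24, 48]]

[b3, b1] = [[-5, 4], [-2, 5]]
[b4, [b3, b1]] = [[-4, -28], [-24, 4]]
[[b4, [b3, b1]], b2] = [[-48, 44], [-24, 48]]


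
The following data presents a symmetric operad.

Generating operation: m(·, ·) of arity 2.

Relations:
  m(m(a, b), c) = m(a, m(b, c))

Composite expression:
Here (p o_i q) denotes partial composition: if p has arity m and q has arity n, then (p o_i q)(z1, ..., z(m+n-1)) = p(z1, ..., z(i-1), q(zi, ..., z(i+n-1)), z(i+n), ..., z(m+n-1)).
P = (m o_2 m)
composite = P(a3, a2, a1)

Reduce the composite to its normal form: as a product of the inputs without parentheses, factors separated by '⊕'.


Under associativity of m, the answer is the a's in reading order.
m(a2, a1) spells out as a2 ⊕ a1
m(a3, m(a2, a1)) spells out as a3 ⊕ a2 ⊕ a1

a3 ⊕ a2 ⊕ a1


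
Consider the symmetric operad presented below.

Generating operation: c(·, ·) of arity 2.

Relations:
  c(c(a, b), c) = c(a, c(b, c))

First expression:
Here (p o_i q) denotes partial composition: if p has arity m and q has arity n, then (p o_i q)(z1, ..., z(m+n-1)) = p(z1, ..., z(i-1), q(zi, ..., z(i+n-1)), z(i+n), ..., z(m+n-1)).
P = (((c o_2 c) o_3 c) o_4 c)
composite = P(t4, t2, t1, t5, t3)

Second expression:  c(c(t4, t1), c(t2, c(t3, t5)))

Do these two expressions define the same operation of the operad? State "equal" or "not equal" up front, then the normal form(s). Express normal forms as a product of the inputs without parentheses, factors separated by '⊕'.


not equal; first: t4 ⊕ t2 ⊕ t1 ⊕ t5 ⊕ t3; second: t4 ⊕ t1 ⊕ t2 ⊕ t3 ⊕ t5

The first composite normalizes to t4 ⊕ t2 ⊕ t1 ⊕ t5 ⊕ t3
The second composite normalizes to t4 ⊕ t1 ⊕ t2 ⊕ t3 ⊕ t5
Distinct normal forms: not equal.


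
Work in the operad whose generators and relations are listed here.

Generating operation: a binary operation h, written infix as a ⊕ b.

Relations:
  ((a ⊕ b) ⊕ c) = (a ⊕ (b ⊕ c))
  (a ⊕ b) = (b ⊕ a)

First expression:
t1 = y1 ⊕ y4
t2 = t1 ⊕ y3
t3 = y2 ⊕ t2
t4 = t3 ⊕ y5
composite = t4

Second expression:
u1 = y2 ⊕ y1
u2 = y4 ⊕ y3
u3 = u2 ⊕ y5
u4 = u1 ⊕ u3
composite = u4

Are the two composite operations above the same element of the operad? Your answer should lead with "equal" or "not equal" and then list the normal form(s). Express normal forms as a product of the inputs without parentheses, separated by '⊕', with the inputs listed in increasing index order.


equal — both sides give y1 ⊕ y2 ⊕ y3 ⊕ y4 ⊕ y5

Normal form of the first expression: y1 ⊕ y2 ⊕ y3 ⊕ y4 ⊕ y5
Normal form of the second expression: y1 ⊕ y2 ⊕ y3 ⊕ y4 ⊕ y5
One common form — equal.


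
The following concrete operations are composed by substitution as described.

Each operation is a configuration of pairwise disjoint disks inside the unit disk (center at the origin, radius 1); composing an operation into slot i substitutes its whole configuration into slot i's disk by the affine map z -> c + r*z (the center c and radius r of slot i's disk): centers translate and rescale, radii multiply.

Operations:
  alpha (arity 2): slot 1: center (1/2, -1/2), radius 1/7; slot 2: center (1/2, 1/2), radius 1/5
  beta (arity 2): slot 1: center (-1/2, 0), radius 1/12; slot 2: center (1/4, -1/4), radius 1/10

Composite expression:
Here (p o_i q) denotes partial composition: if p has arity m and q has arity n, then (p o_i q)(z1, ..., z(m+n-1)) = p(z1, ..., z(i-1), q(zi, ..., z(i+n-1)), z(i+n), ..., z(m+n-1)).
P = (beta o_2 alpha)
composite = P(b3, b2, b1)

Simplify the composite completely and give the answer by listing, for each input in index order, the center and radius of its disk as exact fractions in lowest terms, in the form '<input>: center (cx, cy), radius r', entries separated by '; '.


b1: center (3/10, -1/5), radius 1/50; b2: center (3/10, -3/10), radius 1/70; b3: center (-1/2, 0), radius 1/12

Nesting under beta composes maps z -> c + r*z down each b-path.
input b3: composing its 1 substitution step yields center (-1/2, 0), radius 1/12
input b2: composing its 2 substitution steps yields center (3/10, -3/10), radius 1/70
input b1: composing its 2 substitution steps yields center (3/10, -1/5), radius 1/50


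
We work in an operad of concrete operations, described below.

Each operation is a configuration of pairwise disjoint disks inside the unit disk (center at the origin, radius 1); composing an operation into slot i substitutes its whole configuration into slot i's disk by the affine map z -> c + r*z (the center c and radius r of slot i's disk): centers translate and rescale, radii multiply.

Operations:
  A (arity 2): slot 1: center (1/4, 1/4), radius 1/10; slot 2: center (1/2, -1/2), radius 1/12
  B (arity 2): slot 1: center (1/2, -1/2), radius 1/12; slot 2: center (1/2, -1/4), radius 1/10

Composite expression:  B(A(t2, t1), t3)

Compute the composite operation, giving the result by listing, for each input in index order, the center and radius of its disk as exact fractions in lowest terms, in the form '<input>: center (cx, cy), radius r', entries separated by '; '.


t1: center (13/24, -13/24), radius 1/144; t2: center (25/48, -23/48), radius 1/120; t3: center (1/2, -1/4), radius 1/10

Affine substitution under B: radii multiply and t-centers shift.
tracing t2 down its 2-map path: center (25/48, -23/48), radius 1/120
tracing t1 down its 2-map path: center (13/24, -13/24), radius 1/144
tracing t3 down its 1-map path: center (1/2, -1/4), radius 1/10


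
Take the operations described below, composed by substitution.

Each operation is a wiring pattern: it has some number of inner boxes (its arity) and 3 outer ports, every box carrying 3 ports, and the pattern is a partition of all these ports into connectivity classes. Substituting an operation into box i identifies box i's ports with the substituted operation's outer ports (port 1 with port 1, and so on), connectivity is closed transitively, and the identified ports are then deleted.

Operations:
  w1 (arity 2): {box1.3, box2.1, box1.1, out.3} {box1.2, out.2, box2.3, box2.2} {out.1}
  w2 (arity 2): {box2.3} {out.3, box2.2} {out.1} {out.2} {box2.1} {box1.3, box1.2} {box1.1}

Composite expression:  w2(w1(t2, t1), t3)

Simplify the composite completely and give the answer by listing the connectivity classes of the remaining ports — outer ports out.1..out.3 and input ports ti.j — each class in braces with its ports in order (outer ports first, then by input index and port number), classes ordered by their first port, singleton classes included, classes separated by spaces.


{out.1} {out.2} {out.3, t3.2} {t1.1, t1.2, t1.3, t2.1, t2.2, t2.3} {t3.1} {t3.3}


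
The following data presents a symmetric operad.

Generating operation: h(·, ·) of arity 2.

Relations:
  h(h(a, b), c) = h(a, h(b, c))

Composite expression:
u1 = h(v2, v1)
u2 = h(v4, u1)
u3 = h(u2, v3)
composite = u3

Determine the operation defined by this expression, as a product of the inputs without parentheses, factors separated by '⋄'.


v4 ⋄ v2 ⋄ v1 ⋄ v3

Associativity of h dissolves the nesting; only the v-input order survives.
h(v2, v1) unparenthesizes to v2 ⋄ v1
h(v4, h(v2, v1)) unparenthesizes to v4 ⋄ v2 ⋄ v1
h(h(v4, h(v2, v1)), v3) unparenthesizes to v4 ⋄ v2 ⋄ v1 ⋄ v3


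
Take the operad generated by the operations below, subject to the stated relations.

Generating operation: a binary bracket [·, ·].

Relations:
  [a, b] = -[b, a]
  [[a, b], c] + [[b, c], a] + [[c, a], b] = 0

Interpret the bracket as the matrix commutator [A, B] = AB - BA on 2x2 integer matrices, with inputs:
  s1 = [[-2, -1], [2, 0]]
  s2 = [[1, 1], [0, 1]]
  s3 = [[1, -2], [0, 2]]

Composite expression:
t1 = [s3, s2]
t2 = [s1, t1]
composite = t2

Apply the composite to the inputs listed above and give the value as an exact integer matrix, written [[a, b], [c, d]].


[[2, 2], [0, -2]]

[s3, s2] = [[0, -1], [0, 0]]
[s1, [s3, s2]] = [[2, 2], [0, -2]]


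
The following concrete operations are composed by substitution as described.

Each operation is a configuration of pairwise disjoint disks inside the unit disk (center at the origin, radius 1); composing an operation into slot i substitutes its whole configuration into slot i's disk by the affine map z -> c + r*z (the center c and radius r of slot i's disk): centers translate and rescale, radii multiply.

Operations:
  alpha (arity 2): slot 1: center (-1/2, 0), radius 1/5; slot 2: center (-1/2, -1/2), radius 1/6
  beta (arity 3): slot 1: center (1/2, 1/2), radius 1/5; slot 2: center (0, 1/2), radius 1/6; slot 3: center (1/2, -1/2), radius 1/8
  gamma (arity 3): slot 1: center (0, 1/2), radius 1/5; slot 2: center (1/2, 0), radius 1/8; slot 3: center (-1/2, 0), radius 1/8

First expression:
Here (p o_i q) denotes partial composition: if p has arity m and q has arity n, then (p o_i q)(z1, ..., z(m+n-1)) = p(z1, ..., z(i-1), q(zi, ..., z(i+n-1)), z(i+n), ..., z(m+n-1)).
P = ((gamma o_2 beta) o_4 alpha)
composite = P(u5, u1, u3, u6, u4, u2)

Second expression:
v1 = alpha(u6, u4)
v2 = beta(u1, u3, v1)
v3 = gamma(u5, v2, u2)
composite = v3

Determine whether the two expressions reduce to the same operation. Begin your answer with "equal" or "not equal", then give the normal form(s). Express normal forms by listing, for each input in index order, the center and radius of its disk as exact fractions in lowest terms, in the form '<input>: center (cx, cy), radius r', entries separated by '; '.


The first expression, normalized: u1: center (9/16, 1/16), radius 1/40; u2: center (-1/2, 0), radius 1/8; u3: center (1/2, 1/16), radius 1/48; u4: center (71/128, -9/128), radius 1/384; u5: center (0, 1/2), radius 1/5; u6: center (71/128, -1/16), radius 1/320
The second expression, normalized: u1: center (9/16, 1/16), radius 1/40; u2: center (-1/2, 0), radius 1/8; u3: center (1/2, 1/16), radius 1/48; u4: center (71/128, -9/128), radius 1/384; u5: center (0, 1/2), radius 1/5; u6: center (71/128, -1/16), radius 1/320
One common form — equal.

equal; both compose to u1: center (9/16, 1/16), radius 1/40; u2: center (-1/2, 0), radius 1/8; u3: center (1/2, 1/16), radius 1/48; u4: center (71/128, -9/128), radius 1/384; u5: center (0, 1/2), radius 1/5; u6: center (71/128, -1/16), radius 1/320


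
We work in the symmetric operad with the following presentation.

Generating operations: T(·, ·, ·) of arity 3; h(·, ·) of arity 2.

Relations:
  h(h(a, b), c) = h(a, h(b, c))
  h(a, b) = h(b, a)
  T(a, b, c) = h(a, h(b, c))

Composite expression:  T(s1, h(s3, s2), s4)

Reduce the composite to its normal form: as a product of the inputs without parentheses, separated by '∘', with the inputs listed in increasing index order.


s1 ∘ s2 ∘ s3 ∘ s4

Any arrangement under T is one operation, so sort the s-inputs.
h(s3, s2) spells out as s3 ∘ s2
T(s1, h(s3, s2), s4) spells out as s1 ∘ s3 ∘ s2 ∘ s4
the factors in increasing index order: s1 ∘ s2 ∘ s3 ∘ s4


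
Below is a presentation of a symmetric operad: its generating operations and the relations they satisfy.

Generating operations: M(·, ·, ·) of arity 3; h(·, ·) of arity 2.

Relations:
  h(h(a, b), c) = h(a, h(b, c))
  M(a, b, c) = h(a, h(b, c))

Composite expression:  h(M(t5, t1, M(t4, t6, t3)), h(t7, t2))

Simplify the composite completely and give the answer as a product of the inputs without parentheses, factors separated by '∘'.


t5 ∘ t1 ∘ t4 ∘ t6 ∘ t3 ∘ t7 ∘ t2

Under associativity of h, the answer is the t's in reading order.
M(t4, t6, t3) spells out as t4 ∘ t6 ∘ t3
M(t5, t1, M(t4, t6, t3)) spells out as t5 ∘ t1 ∘ t4 ∘ t6 ∘ t3
h(t7, t2) spells out as t7 ∘ t2
h(M(t5, t1, M(t4, t6, t3)), h(t7, t2)) spells out as t5 ∘ t1 ∘ t4 ∘ t6 ∘ t3 ∘ t7 ∘ t2


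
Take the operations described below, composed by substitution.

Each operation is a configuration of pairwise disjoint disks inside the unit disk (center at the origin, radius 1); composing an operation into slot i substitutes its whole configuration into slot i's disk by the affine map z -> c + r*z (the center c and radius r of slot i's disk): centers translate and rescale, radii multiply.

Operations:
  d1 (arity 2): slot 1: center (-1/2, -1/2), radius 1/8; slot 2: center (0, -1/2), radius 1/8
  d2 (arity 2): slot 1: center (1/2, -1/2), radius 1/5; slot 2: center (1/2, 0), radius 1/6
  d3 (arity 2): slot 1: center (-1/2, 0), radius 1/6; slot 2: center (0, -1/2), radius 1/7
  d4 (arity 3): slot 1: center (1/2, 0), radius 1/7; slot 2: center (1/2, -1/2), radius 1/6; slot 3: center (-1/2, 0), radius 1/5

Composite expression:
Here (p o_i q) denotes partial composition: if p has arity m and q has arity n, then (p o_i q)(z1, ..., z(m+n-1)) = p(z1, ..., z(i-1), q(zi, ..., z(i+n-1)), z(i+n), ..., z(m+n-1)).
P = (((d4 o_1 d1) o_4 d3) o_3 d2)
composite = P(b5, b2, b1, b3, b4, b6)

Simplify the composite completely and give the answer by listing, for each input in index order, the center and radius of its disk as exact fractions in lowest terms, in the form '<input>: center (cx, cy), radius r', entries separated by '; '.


Follow each b-input down from d4: c' goes to c + r*c', radius to r*r'.
b5 passes through 2 substitutions, ending at center (3/7, -1/14), radius 1/56
b2 passes through 2 substitutions, ending at center (1/2, -1/14), radius 1/56
b1 passes through 2 substitutions, ending at center (7/12, -7/12), radius 1/30
b3 passes through 2 substitutions, ending at center (7/12, -1/2), radius 1/36
b4 passes through 2 substitutions, ending at center (-3/5, 0), radius 1/30
b6 passes through 2 substitutions, ending at center (-1/2, -1/10), radius 1/35

b1: center (7/12, -7/12), radius 1/30; b2: center (1/2, -1/14), radius 1/56; b3: center (7/12, -1/2), radius 1/36; b4: center (-3/5, 0), radius 1/30; b5: center (3/7, -1/14), radius 1/56; b6: center (-1/2, -1/10), radius 1/35


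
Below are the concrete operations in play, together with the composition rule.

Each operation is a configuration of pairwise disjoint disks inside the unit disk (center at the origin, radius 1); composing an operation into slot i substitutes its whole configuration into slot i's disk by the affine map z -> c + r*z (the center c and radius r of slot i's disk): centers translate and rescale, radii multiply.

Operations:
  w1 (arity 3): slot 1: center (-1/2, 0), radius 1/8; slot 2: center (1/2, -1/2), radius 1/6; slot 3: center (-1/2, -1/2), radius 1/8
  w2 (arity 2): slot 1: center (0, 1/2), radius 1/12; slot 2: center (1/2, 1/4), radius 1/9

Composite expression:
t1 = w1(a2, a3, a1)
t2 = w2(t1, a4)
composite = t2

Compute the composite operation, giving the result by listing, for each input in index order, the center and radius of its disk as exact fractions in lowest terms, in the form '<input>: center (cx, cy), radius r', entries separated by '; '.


a1: center (-1/24, 11/24), radius 1/96; a2: center (-1/24, 1/2), radius 1/96; a3: center (1/24, 11/24), radius 1/72; a4: center (1/2, 1/4), radius 1/9

Each a-disk chains the slot maps above it in w2; radii multiply.
input a2: applying the 2 nested substitutions gives center (-1/24, 1/2), radius 1/96
input a3: applying the 2 nested substitutions gives center (1/24, 11/24), radius 1/72
input a1: applying the 2 nested substitutions gives center (-1/24, 11/24), radius 1/96
input a4: applying the 1 nested substitution gives center (1/2, 1/4), radius 1/9


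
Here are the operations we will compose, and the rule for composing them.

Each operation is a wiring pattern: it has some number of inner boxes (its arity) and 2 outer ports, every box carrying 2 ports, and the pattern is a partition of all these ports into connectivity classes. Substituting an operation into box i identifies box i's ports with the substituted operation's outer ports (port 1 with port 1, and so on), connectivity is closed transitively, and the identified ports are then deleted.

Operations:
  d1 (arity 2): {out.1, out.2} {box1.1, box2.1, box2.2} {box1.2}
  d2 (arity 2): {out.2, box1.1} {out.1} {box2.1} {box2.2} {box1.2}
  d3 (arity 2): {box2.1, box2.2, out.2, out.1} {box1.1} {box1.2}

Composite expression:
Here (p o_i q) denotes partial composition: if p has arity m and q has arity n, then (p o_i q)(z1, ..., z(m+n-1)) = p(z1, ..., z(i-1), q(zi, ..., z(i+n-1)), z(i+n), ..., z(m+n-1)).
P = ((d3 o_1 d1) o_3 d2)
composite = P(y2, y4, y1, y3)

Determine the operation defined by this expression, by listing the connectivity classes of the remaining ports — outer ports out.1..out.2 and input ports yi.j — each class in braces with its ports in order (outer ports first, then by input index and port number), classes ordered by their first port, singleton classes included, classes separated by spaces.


{out.1, out.2, y1.1} {y1.2} {y2.1, y4.1, y4.2} {y2.2} {y3.1} {y3.2}

Two ports join when wires chain via d3-identified ports.
composing d1 on (y2, y4), with out.j its own outer ports: {out.1, out.2} {y2.1, y4.1, y4.2} {y2.2}
composing d2 on (y1, y3), with out.j its own outer ports: {out.1} {out.2, y1.1} {y1.2} {y3.1} {y3.2}
composing d3 on (y2, y4, y1, y3), with out.j its own outer ports: {out.1, out.2, y1.1} {y1.2} {y2.1, y4.1, y4.2} {y2.2} {y3.1} {y3.2}


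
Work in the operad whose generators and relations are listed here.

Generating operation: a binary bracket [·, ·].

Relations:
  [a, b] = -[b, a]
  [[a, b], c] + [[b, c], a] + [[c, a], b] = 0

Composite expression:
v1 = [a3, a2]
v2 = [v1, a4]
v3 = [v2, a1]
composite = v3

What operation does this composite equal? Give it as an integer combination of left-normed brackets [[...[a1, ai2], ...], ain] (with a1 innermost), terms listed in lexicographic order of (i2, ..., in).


[[[a1, a2], a3], a4] - [[[a1, a3], a2], a4] - [[[a1, a4], a2], a3] + [[[a1, a4], a3], a2]

Antisymmetry and Jacobi reduce to a1-anchored left-normed brackets.
Composite bracket: [[[a3, a2], a4], a1]
The bracket unfolds into 8 signed words via [a, b] = ab - ba (2^3 = 8).
Words beginning with a1 determine it all:
  from a1a2a3a4, sign +1: term +[[[a1, a2], a3], a4]
  from a1a3a2a4, sign -1: term -[[[a1, a3], a2], a4]
  from a1a4a2a3, sign -1: term -[[[a1, a4], a2], a3]
  from a1a4a3a2, sign +1: term +[[[a1, a4], a3], a2]


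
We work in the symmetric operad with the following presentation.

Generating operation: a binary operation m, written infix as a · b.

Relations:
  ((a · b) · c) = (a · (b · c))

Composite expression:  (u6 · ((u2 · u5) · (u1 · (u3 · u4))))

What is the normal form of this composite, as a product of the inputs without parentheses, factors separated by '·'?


u6 · u2 · u5 · u1 · u3 · u4

The m-tree's shape is irrelevant; the u-reading-order decides.
(u2 · u5) linearizes to u2 · u5
(u3 · u4) linearizes to u3 · u4
(u1 · (u3 · u4)) linearizes to u1 · u3 · u4
((u2 · u5) · (u1 · (u3 · u4))) linearizes to u2 · u5 · u1 · u3 · u4
(u6 · ((u2 · u5) · (u1 · (u3 · u4)))) linearizes to u6 · u2 · u5 · u1 · u3 · u4


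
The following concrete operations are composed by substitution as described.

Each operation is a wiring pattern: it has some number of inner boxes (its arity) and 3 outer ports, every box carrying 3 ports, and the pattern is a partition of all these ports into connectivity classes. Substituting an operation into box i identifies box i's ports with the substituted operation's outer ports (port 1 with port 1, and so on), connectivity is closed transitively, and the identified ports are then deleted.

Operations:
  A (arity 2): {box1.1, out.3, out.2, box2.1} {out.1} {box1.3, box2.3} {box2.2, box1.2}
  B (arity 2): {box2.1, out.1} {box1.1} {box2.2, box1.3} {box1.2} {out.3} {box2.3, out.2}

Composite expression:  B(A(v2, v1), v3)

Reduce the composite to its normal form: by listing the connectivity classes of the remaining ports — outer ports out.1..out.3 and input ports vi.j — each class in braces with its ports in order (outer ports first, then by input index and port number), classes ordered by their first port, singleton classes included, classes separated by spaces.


Connectivity passes through glued B-boundaries; trace each wire chain.
after A, the pattern on (v2, v1) reads {out.1} {out.2, out.3, v1.1, v2.1} {v1.2, v2.2} {v1.3, v2.3} (out.j = its outer ports)
after B, the pattern on (v2, v1, v3) reads {out.1, v3.1} {out.2, v3.3} {out.3} {v1.1, v2.1, v3.2} {v1.2, v2.2} {v1.3, v2.3} (out.j = its outer ports)

{out.1, v3.1} {out.2, v3.3} {out.3} {v1.1, v2.1, v3.2} {v1.2, v2.2} {v1.3, v2.3}


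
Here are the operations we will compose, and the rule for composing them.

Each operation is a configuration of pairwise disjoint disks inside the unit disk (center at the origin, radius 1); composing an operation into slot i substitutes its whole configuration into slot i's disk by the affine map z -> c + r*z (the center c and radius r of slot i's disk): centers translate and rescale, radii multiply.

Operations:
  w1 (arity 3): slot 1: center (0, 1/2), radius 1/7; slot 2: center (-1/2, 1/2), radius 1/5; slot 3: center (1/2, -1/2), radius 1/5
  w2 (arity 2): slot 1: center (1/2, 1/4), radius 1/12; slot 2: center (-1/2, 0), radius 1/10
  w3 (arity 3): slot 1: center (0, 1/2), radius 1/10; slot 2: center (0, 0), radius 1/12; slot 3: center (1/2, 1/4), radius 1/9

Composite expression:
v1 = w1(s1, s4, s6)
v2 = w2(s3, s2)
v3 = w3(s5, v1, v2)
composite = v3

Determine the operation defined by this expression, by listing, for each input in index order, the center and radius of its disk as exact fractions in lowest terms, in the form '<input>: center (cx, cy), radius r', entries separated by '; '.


s1: center (0, 1/24), radius 1/84; s2: center (4/9, 1/4), radius 1/90; s3: center (5/9, 5/18), radius 1/108; s4: center (-1/24, 1/24), radius 1/60; s5: center (0, 1/2), radius 1/10; s6: center (1/24, -1/24), radius 1/60

Each s-disk chains the slot maps above it in w3; radii multiply.
tracing s5 down its 1-map path: center (0, 1/2), radius 1/10
tracing s1 down its 2-map path: center (0, 1/24), radius 1/84
tracing s4 down its 2-map path: center (-1/24, 1/24), radius 1/60
tracing s6 down its 2-map path: center (1/24, -1/24), radius 1/60
tracing s3 down its 2-map path: center (5/9, 5/18), radius 1/108
tracing s2 down its 2-map path: center (4/9, 1/4), radius 1/90


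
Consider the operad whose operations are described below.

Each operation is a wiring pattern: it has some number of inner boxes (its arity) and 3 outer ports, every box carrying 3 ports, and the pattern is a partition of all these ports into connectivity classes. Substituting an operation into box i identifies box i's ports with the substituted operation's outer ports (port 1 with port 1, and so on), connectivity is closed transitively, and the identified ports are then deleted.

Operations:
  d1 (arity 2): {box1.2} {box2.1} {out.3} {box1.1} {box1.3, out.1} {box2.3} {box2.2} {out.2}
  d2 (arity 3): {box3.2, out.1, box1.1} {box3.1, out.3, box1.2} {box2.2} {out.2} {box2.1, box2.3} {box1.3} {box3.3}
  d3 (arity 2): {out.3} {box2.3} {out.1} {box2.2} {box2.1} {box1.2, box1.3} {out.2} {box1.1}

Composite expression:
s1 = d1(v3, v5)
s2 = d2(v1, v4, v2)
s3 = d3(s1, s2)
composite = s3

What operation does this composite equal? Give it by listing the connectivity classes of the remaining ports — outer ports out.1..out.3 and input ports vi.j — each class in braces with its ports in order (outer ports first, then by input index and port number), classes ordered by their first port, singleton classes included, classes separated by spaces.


Two ports join when wires chain via d3-identified ports.
the subtree at d1 composes to {out.1, v3.3} {out.2} {out.3} {v3.1} {v3.2} {v5.1} {v5.2} {v5.3} on (v3, v5); out.j = own outer ports
the subtree at d2 composes to {out.1, v1.1, v2.2} {out.2} {out.3, v1.2, v2.1} {v1.3} {v2.3} {v4.1, v4.3} {v4.2} on (v1, v4, v2); out.j = own outer ports
the subtree at d3 composes to {out.1} {out.2} {out.3} {v1.1, v2.2} {v1.2, v2.1} {v1.3} {v2.3} {v3.1} {v3.2} {v3.3} {v4.1, v4.3} {v4.2} {v5.1} {v5.2} {v5.3} on (v3, v5, v1, v4, v2); out.j = own outer ports

{out.1} {out.2} {out.3} {v1.1, v2.2} {v1.2, v2.1} {v1.3} {v2.3} {v3.1} {v3.2} {v3.3} {v4.1, v4.3} {v4.2} {v5.1} {v5.2} {v5.3}


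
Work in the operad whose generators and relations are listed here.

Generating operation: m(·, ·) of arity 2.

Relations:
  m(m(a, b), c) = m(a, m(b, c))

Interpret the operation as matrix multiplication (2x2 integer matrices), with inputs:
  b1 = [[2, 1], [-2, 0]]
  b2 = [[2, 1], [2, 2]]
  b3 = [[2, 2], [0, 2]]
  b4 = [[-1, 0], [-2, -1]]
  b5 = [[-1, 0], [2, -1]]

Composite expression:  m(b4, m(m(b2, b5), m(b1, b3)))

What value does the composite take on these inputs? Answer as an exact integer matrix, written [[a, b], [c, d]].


m(b2, b5) = [[0, -1], [2, -2]]
m(b1, b3) = [[4, 6], [-4, -4]]
m(m(b2, b5), m(b1, b3)) = [[4, 4], [16, 20]]
m(b4, m(m(b2, b5), m(b1, b3))) = [[-4, -4], [-24, -28]]

[[-4, -4], [-24, -28]]


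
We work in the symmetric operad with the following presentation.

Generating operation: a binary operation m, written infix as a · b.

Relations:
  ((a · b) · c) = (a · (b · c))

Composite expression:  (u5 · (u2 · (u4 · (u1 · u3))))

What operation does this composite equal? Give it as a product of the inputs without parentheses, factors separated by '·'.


u5 · u2 · u4 · u1 · u3

Key point: m is associative — brackets drop, the u-order remains.
(u1 · u3) spells out as u1 · u3
(u4 · (u1 · u3)) spells out as u4 · u1 · u3
(u2 · (u4 · (u1 · u3))) spells out as u2 · u4 · u1 · u3
(u5 · (u2 · (u4 · (u1 · u3)))) spells out as u5 · u2 · u4 · u1 · u3
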